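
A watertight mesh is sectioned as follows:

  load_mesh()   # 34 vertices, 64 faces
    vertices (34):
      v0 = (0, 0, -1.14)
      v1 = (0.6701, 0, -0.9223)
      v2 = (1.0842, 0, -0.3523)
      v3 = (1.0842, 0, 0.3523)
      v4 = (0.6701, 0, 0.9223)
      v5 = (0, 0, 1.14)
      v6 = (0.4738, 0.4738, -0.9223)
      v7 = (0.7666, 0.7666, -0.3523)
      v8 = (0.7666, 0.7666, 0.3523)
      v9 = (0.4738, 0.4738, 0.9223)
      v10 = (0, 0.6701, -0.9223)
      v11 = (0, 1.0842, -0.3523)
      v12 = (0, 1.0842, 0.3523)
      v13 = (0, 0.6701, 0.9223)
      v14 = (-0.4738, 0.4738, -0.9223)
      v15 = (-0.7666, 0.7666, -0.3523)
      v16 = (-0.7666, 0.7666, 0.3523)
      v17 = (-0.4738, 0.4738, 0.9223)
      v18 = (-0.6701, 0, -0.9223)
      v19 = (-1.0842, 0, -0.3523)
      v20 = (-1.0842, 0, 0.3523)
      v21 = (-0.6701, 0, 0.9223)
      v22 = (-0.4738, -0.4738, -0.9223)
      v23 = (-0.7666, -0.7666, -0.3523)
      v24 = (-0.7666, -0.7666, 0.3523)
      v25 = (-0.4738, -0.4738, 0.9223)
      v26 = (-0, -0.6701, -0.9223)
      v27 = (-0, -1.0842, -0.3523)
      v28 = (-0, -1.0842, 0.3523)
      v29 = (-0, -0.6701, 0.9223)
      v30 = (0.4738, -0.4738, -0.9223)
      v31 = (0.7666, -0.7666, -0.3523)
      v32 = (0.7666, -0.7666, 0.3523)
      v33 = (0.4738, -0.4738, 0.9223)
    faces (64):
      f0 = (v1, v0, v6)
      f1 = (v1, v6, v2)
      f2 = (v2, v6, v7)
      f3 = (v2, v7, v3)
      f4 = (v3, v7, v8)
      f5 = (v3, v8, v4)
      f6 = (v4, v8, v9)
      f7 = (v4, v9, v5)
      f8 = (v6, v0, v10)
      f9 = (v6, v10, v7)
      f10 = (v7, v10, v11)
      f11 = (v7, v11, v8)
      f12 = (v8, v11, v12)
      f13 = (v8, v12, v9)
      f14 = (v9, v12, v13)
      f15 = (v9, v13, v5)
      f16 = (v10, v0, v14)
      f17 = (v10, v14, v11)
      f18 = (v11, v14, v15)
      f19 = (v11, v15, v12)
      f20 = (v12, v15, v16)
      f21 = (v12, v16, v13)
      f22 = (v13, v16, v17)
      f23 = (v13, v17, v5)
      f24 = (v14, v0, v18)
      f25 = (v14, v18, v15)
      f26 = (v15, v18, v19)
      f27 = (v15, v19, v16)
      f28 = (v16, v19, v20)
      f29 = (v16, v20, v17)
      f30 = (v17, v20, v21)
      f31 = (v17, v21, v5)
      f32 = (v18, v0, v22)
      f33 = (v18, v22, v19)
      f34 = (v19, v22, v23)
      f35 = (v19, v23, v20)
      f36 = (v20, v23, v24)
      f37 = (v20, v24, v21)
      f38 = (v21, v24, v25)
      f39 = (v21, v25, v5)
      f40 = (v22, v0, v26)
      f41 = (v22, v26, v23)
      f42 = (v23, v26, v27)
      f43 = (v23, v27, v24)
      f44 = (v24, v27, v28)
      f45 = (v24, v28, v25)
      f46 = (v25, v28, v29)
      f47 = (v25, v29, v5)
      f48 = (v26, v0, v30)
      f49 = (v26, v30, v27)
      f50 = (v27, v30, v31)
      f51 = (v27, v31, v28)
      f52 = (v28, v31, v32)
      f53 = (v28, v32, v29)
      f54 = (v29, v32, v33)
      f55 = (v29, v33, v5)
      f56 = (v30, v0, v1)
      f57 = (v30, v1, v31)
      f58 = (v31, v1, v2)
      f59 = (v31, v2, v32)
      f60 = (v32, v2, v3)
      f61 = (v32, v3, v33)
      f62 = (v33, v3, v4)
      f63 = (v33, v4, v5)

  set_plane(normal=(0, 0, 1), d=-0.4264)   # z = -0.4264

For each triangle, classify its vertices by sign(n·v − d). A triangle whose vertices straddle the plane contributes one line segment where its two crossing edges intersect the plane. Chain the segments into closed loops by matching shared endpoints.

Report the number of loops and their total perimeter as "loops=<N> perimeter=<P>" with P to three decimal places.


Straddling triangles (16 of 64):
  (v1,v6,v2) [--+] → (1.00485, 0.061594, -0.4264)–(1.03037, 0, -0.4264)  len=0.0667
  (v2,v6,v7) [+-+] → (1.00485, 0.061594, -0.4264)–(0.728536, 0.728536, -0.4264)  len=0.7219
  (v6,v10,v7) [--+] → (0.666942, 0.754055, -0.4264)–(0.728536, 0.728536, -0.4264)  len=0.0667
  (v7,v10,v11) [+-+] → (0.666942, 0.754055, -0.4264)–(0, 1.03037, -0.4264)  len=0.7219
  (v10,v14,v11) [--+] → (-0.061594, 1.00485, -0.4264)–(0, 1.03037, -0.4264)  len=0.0667
  (v11,v14,v15) [+-+] → (-0.061594, 1.00485, -0.4264)–(-0.728536, 0.728536, -0.4264)  len=0.7219
  (v14,v18,v15) [--+] → (-0.754055, 0.666942, -0.4264)–(-0.728536, 0.728536, -0.4264)  len=0.0667
  (v15,v18,v19) [+-+] → (-0.754055, 0.666942, -0.4264)–(-1.03037, 0, -0.4264)  len=0.7219
  (v18,v22,v19) [--+] → (-1.00485, -0.061594, -0.4264)–(-1.03037, 0, -0.4264)  len=0.0667
  (v19,v22,v23) [+-+] → (-1.00485, -0.061594, -0.4264)–(-0.728536, -0.728536, -0.4264)  len=0.7219
  (v22,v26,v23) [--+] → (-0.666942, -0.754055, -0.4264)–(-0.728536, -0.728536, -0.4264)  len=0.0667
  (v23,v26,v27) [+-+] → (-0.666942, -0.754055, -0.4264)–(0, -1.03037, -0.4264)  len=0.7219
  (v26,v30,v27) [--+] → (0.061594, -1.00485, -0.4264)–(0, -1.03037, -0.4264)  len=0.0667
  (v27,v30,v31) [+-+] → (0.061594, -1.00485, -0.4264)–(0.728536, -0.728536, -0.4264)  len=0.7219
  (v30,v1,v31) [--+] → (0.754055, -0.666942, -0.4264)–(0.728536, -0.728536, -0.4264)  len=0.0667
  (v31,v1,v2) [+-+] → (0.754055, -0.666942, -0.4264)–(1.03037, 0, -0.4264)  len=0.7219

Chained into 1 loop(s):
  loop 1: 16 segments, perimeter = 6.3087
Total perimeter = 6.309

loops=1 perimeter=6.309


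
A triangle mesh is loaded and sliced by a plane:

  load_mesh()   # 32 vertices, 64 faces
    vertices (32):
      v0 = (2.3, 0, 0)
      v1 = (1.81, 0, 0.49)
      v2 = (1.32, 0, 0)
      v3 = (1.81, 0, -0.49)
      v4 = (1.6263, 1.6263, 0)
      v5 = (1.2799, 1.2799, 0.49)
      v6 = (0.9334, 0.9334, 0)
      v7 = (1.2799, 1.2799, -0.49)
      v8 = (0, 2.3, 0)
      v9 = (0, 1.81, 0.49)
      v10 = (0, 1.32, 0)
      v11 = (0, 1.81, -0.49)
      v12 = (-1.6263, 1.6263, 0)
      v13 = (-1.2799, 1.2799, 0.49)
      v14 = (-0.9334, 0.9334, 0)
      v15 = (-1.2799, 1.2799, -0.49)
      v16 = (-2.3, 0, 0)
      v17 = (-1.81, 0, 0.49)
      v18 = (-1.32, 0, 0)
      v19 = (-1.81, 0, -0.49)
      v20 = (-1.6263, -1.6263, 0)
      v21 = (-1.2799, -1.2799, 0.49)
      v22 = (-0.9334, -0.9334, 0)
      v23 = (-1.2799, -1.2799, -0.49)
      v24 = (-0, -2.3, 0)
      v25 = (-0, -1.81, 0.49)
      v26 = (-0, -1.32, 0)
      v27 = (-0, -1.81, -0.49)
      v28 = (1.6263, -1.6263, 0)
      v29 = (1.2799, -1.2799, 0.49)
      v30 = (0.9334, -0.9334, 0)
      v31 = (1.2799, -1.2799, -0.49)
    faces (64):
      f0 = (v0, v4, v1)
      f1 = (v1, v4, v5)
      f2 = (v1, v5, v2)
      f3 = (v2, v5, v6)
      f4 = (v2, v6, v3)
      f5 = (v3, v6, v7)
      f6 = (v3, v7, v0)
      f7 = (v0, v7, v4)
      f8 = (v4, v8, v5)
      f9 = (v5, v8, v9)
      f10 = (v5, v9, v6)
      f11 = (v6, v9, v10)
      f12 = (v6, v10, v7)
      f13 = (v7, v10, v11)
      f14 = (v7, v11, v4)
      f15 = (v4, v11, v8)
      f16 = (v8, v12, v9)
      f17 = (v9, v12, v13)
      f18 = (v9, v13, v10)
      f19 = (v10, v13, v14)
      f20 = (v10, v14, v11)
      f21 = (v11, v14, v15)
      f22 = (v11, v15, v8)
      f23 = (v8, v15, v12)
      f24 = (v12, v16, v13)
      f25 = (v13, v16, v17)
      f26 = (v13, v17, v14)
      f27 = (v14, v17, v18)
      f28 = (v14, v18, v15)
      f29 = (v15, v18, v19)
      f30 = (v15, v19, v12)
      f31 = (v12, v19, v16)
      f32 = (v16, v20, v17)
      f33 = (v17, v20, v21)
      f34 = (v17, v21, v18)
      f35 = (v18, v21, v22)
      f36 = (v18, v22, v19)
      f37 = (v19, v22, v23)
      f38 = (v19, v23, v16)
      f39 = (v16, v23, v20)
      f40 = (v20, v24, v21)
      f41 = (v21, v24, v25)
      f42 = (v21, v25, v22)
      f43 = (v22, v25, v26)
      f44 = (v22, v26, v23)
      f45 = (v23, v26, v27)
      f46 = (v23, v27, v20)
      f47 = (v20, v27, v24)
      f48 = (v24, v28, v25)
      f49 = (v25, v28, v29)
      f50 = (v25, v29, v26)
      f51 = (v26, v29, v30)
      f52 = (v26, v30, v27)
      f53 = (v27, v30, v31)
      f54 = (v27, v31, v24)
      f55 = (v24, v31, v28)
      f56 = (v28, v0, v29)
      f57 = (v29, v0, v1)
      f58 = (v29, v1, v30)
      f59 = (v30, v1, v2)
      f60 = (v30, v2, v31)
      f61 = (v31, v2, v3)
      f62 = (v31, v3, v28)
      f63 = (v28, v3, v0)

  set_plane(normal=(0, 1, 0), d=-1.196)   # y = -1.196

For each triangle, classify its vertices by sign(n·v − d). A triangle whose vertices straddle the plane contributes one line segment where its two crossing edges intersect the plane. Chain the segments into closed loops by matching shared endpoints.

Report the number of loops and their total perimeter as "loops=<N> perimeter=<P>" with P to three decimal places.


loops=2 perimeter=7.325

Straddling triangles (20 of 64):
  (v16,v20,v17) [+-+] → (-1.80455, -1.196, 0)–(-1.6749, -1.196, 0.129648)  len=0.1834
  (v17,v20,v21) [+--] → (-1.6749, -1.196, 0.129648)–(-1.31465, -1.196, 0.49)  len=0.5095
  (v17,v21,v18) [+-+] → (-1.31465, -1.196, 0.49)–(-1.28253, -1.196, 0.45788)  len=0.0454
  (v18,v21,v22) [+-+] → (-1.28253, -1.196, 0.45788)–(-1.196, -1.196, 0.371354)  len=0.1224
  (v19,v22,v23) [++-] → (-1.196, -1.196, -0.371354)–(-1.31465, -1.196, -0.49)  len=0.1678
  (v19,v23,v16) [+-+] → (-1.31465, -1.196, -0.49)–(-1.34677, -1.196, -0.45788)  len=0.0454
  (v16,v23,v20) [+--] → (-1.34677, -1.196, -0.45788)–(-1.80455, -1.196, 0)  len=0.6475
  (v21,v25,v22) [--+] → (-0.653785, -1.196, 0.146788)–(-1.196, -1.196, 0.371354)  len=0.5869
  (v22,v25,v26) [+--] → (-0.653785, -1.196, 0.146788)–(-0.299383, -1.196, 0)  len=0.3836
  (v22,v26,v23) [+--] → (-0.299383, -1.196, 0)–(-1.196, -1.196, -0.371354)  len=0.9705
  (v26,v29,v30) [--+] → (1.196, -1.196, 0.371354)–(0.299383, -1.196, 0)  len=0.9705
  (v26,v30,v27) [-+-] → (0.299383, -1.196, 0)–(0.653785, -1.196, -0.146788)  len=0.3836
  (v27,v30,v31) [-+-] → (0.653785, -1.196, -0.146788)–(1.196, -1.196, -0.371354)  len=0.5869
  (v28,v0,v29) [-+-] → (1.80455, -1.196, 0)–(1.34677, -1.196, 0.45788)  len=0.6475
  (v29,v0,v1) [-++] → (1.34677, -1.196, 0.45788)–(1.31465, -1.196, 0.49)  len=0.0454
  (v29,v1,v30) [-++] → (1.31465, -1.196, 0.49)–(1.196, -1.196, 0.371354)  len=0.1678
  (v30,v2,v31) [++-] → (1.28253, -1.196, -0.45788)–(1.196, -1.196, -0.371354)  len=0.1224
  (v31,v2,v3) [-++] → (1.28253, -1.196, -0.45788)–(1.31465, -1.196, -0.49)  len=0.0454
  (v31,v3,v28) [-+-] → (1.31465, -1.196, -0.49)–(1.6749, -1.196, -0.129648)  len=0.5095
  (v28,v3,v0) [-++] → (1.6749, -1.196, -0.129648)–(1.80455, -1.196, 0)  len=0.1834

Chained into 2 loop(s):
  loop 1: 10 segments, perimeter = 3.6623
  loop 2: 10 segments, perimeter = 3.6623
Total perimeter = 7.325


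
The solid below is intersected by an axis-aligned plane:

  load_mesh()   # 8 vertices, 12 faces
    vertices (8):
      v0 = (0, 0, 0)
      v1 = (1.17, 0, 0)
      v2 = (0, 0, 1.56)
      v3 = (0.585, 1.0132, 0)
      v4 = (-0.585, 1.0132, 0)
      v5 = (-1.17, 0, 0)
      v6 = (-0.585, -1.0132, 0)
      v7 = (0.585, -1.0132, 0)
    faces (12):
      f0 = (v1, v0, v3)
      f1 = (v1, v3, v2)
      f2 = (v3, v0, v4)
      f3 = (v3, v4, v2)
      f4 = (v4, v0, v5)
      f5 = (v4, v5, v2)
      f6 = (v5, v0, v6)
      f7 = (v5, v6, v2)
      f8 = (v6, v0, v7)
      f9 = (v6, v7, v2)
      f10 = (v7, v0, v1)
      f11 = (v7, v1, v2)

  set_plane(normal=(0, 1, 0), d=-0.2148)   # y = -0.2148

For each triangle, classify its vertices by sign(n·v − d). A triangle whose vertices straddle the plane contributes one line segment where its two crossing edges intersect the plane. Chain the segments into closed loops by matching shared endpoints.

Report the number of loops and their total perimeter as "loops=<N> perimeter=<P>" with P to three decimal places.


Straddling triangles (6 of 12):
  (v5,v0,v6) [++-] → (-0.124021, -0.2148, 0)–(-1.04598, -0.2148, 0)  len=0.9220
  (v5,v6,v2) [+-+] → (-1.04598, -0.2148, 0)–(-0.124021, -0.2148, 1.22928)  len=1.5366
  (v6,v0,v7) [-+-] → (-0.124021, -0.2148, 0)–(0.124021, -0.2148, 0)  len=0.2480
  (v6,v7,v2) [--+] → (0.124021, -0.2148, 1.22928)–(-0.124021, -0.2148, 1.22928)  len=0.2480
  (v7,v0,v1) [-++] → (0.124021, -0.2148, 0)–(1.04598, -0.2148, 0)  len=0.9220
  (v7,v1,v2) [-++] → (1.04598, -0.2148, 0)–(0.124021, -0.2148, 1.22928)  len=1.5366

Chained into 1 loop(s):
  loop 1: 6 segments, perimeter = 5.4132
Total perimeter = 5.413

loops=1 perimeter=5.413


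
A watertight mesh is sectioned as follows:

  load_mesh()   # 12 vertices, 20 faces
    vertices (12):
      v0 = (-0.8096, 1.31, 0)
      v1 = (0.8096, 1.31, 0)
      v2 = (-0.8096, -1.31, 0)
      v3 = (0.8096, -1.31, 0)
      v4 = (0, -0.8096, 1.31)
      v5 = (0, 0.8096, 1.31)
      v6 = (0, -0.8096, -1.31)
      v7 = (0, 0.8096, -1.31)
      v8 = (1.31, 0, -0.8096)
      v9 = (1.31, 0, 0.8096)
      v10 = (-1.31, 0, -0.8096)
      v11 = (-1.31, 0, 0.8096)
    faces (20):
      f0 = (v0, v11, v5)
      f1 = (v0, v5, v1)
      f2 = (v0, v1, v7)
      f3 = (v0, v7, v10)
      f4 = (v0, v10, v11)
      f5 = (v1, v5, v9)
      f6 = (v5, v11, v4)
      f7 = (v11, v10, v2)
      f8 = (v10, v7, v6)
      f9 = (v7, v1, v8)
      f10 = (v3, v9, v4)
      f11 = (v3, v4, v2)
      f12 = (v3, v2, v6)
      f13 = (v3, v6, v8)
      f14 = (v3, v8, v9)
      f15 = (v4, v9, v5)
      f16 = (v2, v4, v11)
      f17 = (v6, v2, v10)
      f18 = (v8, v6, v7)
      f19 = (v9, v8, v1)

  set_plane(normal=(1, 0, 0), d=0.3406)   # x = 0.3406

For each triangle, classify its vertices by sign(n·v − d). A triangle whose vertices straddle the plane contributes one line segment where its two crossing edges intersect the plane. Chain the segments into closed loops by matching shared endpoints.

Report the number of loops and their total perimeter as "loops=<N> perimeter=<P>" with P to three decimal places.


Straddling triangles (10 of 20):
  (v0,v5,v1) [--+] → (0.3406, 1.02012, 0.758881)–(0.3406, 1.31, 0)  len=0.8124
  (v0,v1,v7) [-+-] → (0.3406, 1.31, 0)–(0.3406, 1.02012, -0.758881)  len=0.8124
  (v1,v5,v9) [+-+] → (0.3406, 1.02012, 0.758881)–(0.3406, 0.599104, 1.1799)  len=0.5954
  (v7,v1,v8) [-++] → (0.3406, 1.02012, -0.758881)–(0.3406, 0.599104, -1.1799)  len=0.5954
  (v3,v9,v4) [++-] → (0.3406, -0.599104, 1.1799)–(0.3406, -1.02012, 0.758881)  len=0.5954
  (v3,v4,v2) [+--] → (0.3406, -1.02012, 0.758881)–(0.3406, -1.31, 0)  len=0.8124
  (v3,v2,v6) [+--] → (0.3406, -1.31, 0)–(0.3406, -1.02012, -0.758881)  len=0.8124
  (v3,v6,v8) [+-+] → (0.3406, -1.02012, -0.758881)–(0.3406, -0.599104, -1.1799)  len=0.5954
  (v4,v9,v5) [-+-] → (0.3406, -0.599104, 1.1799)–(0.3406, 0.599104, 1.1799)  len=1.1982
  (v8,v6,v7) [+--] → (0.3406, -0.599104, -1.1799)–(0.3406, 0.599104, -1.1799)  len=1.1982

Chained into 1 loop(s):
  loop 1: 10 segments, perimeter = 8.0275
Total perimeter = 8.027

loops=1 perimeter=8.027


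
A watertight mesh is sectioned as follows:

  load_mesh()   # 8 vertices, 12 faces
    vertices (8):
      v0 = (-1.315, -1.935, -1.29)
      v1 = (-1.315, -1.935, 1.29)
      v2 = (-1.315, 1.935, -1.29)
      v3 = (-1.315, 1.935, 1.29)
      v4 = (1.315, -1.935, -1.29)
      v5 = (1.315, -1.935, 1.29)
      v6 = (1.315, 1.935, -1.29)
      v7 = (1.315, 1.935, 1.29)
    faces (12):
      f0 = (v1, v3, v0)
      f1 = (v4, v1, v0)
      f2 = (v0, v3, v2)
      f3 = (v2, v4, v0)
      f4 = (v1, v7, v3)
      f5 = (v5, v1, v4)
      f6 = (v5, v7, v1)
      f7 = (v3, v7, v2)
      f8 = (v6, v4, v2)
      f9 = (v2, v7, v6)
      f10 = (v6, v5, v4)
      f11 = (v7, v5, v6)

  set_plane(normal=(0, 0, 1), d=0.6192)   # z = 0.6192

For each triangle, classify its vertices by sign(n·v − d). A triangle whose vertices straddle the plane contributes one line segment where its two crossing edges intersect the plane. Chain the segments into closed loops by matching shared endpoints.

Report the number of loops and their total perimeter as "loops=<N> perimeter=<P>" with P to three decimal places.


Straddling triangles (8 of 12):
  (v1,v3,v0) [++-] → (-1.315, 0.9288, 0.6192)–(-1.315, -1.935, 0.6192)  len=2.8638
  (v4,v1,v0) [-+-] → (-0.6312, -1.935, 0.6192)–(-1.315, -1.935, 0.6192)  len=0.6838
  (v0,v3,v2) [-+-] → (-1.315, 0.9288, 0.6192)–(-1.315, 1.935, 0.6192)  len=1.0062
  (v5,v1,v4) [++-] → (-0.6312, -1.935, 0.6192)–(1.315, -1.935, 0.6192)  len=1.9462
  (v3,v7,v2) [++-] → (0.6312, 1.935, 0.6192)–(-1.315, 1.935, 0.6192)  len=1.9462
  (v2,v7,v6) [-+-] → (0.6312, 1.935, 0.6192)–(1.315, 1.935, 0.6192)  len=0.6838
  (v6,v5,v4) [-+-] → (1.315, -0.9288, 0.6192)–(1.315, -1.935, 0.6192)  len=1.0062
  (v7,v5,v6) [++-] → (1.315, -0.9288, 0.6192)–(1.315, 1.935, 0.6192)  len=2.8638

Chained into 1 loop(s):
  loop 1: 8 segments, perimeter = 13.0000
Total perimeter = 13.000

loops=1 perimeter=13.000


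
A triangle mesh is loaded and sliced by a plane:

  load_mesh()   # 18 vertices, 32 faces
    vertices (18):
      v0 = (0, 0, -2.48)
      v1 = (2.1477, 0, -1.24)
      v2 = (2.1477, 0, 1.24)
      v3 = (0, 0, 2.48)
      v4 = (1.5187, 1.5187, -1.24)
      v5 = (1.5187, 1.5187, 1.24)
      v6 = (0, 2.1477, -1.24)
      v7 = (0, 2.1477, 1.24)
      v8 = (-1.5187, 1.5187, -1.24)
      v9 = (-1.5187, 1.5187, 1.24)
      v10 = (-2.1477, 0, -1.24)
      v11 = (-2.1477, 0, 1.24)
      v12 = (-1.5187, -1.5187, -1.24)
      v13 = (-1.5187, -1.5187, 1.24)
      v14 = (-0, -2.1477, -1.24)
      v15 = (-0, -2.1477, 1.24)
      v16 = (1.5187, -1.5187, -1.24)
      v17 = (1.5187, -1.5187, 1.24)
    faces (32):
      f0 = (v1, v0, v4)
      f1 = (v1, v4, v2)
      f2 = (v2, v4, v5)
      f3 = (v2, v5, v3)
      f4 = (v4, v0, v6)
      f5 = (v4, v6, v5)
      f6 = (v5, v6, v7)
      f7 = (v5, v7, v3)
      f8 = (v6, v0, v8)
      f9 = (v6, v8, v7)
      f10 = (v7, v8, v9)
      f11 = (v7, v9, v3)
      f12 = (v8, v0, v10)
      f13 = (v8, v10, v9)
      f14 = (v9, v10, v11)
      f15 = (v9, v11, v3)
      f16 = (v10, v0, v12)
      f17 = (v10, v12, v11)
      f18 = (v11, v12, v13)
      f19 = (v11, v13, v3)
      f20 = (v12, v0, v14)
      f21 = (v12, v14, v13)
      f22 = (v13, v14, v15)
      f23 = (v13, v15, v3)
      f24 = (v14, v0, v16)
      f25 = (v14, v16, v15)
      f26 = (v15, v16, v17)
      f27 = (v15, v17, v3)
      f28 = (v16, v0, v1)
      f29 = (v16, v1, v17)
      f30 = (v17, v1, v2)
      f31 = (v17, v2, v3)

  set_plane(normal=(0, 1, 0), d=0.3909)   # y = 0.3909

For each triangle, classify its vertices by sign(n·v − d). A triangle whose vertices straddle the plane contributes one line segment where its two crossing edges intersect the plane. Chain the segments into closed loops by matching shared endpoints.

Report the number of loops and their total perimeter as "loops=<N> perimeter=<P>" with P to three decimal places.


Straddling triangles (12 of 32):
  (v1,v0,v4) [--+] → (0.3909, 0.3909, -2.16083)–(1.9858, 0.3909, -1.24)  len=1.8416
  (v1,v4,v2) [-+-] → (1.9858, 0.3909, -1.24)–(1.9858, 0.3909, 0.60167)  len=1.8417
  (v2,v4,v5) [-++] → (1.9858, 0.3909, 0.60167)–(1.9858, 0.3909, 1.24)  len=0.6383
  (v2,v5,v3) [-+-] → (1.9858, 0.3909, 1.24)–(0.3909, 0.3909, 2.16083)  len=1.8416
  (v4,v0,v6) [+-+] → (0.3909, 0.3909, -2.16083)–(0, 0.3909, -2.25431)  len=0.4019
  (v5,v7,v3) [++-] → (0, 0.3909, 2.25431)–(0.3909, 0.3909, 2.16083)  len=0.4019
  (v6,v0,v8) [+-+] → (0, 0.3909, -2.25431)–(-0.3909, 0.3909, -2.16083)  len=0.4019
  (v7,v9,v3) [++-] → (-0.3909, 0.3909, 2.16083)–(0, 0.3909, 2.25431)  len=0.4019
  (v8,v0,v10) [+--] → (-0.3909, 0.3909, -2.16083)–(-1.9858, 0.3909, -1.24)  len=1.8416
  (v8,v10,v9) [+-+] → (-1.9858, 0.3909, -1.24)–(-1.9858, 0.3909, -0.60167)  len=0.6383
  (v9,v10,v11) [+--] → (-1.9858, 0.3909, -0.60167)–(-1.9858, 0.3909, 1.24)  len=1.8417
  (v9,v11,v3) [+--] → (-1.9858, 0.3909, 1.24)–(-0.3909, 0.3909, 2.16083)  len=1.8416

Chained into 1 loop(s):
  loop 1: 12 segments, perimeter = 13.9343
Total perimeter = 13.934

loops=1 perimeter=13.934


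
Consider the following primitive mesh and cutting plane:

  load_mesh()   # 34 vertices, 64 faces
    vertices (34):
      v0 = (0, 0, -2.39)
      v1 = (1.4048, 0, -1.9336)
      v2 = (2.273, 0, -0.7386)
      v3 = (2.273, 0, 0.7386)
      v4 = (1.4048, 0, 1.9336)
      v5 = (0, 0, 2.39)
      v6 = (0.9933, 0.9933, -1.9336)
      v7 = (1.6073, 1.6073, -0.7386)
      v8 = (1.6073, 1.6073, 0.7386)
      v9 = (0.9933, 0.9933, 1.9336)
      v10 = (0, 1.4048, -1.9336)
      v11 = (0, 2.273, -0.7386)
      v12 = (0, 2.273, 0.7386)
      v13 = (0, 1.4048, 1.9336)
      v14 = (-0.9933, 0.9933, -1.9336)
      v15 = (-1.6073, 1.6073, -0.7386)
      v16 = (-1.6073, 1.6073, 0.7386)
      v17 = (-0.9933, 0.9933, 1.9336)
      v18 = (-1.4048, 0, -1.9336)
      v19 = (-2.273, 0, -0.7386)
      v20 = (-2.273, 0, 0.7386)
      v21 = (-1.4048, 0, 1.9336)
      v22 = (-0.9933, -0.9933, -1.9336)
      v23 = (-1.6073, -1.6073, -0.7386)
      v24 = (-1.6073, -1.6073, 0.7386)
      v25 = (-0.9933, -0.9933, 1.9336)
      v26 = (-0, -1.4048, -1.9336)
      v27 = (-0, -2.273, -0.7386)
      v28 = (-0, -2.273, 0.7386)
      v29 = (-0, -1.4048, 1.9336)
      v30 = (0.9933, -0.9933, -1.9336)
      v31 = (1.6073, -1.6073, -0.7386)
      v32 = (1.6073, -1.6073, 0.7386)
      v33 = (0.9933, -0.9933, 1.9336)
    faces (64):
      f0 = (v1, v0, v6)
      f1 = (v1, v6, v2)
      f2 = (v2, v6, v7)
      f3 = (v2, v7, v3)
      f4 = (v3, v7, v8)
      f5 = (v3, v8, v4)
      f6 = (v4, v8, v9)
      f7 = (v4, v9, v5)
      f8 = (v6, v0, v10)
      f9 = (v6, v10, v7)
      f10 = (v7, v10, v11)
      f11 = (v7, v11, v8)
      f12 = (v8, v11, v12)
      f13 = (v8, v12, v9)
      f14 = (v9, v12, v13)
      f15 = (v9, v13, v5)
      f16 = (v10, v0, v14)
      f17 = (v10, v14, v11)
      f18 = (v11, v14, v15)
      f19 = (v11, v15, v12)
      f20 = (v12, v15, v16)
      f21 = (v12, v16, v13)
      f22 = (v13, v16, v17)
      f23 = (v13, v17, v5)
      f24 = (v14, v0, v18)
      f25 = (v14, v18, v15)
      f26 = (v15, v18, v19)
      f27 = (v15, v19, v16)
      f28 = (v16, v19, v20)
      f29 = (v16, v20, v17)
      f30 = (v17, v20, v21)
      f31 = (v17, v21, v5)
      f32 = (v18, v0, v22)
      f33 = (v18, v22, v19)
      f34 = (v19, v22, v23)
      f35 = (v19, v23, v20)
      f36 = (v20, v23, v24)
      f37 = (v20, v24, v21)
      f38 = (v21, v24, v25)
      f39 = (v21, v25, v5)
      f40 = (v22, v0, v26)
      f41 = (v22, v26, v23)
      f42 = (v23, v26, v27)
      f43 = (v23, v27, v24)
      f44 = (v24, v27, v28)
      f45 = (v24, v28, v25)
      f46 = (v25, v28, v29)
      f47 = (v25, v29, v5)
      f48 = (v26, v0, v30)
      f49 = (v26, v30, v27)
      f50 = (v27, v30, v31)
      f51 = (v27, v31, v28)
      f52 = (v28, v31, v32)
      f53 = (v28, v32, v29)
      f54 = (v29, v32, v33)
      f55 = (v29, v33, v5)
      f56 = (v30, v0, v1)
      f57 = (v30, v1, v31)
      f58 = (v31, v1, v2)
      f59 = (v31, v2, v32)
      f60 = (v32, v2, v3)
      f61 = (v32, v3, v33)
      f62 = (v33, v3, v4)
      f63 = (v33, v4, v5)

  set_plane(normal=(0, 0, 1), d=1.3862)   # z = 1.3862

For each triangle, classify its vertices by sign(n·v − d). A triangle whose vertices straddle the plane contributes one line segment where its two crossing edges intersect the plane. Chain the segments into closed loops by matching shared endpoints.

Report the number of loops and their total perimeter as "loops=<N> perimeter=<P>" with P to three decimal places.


loops=1 perimeter=11.037

Straddling triangles (16 of 64):
  (v3,v8,v4) [--+] → (1.49756, 0.736264, 1.3862)–(1.8025, 0, 1.3862)  len=0.7969
  (v4,v8,v9) [+-+] → (1.49756, 0.736264, 1.3862)–(1.27456, 1.27456, 1.3862)  len=0.5827
  (v8,v12,v9) [--+] → (0.538294, 1.5795, 1.3862)–(1.27456, 1.27456, 1.3862)  len=0.7969
  (v9,v12,v13) [+-+] → (0.538294, 1.5795, 1.3862)–(0, 1.8025, 1.3862)  len=0.5827
  (v12,v16,v13) [--+] → (-0.736264, 1.49756, 1.3862)–(0, 1.8025, 1.3862)  len=0.7969
  (v13,v16,v17) [+-+] → (-0.736264, 1.49756, 1.3862)–(-1.27456, 1.27456, 1.3862)  len=0.5827
  (v16,v20,v17) [--+] → (-1.5795, 0.538294, 1.3862)–(-1.27456, 1.27456, 1.3862)  len=0.7969
  (v17,v20,v21) [+-+] → (-1.5795, 0.538294, 1.3862)–(-1.8025, 0, 1.3862)  len=0.5827
  (v20,v24,v21) [--+] → (-1.49756, -0.736264, 1.3862)–(-1.8025, 0, 1.3862)  len=0.7969
  (v21,v24,v25) [+-+] → (-1.49756, -0.736264, 1.3862)–(-1.27456, -1.27456, 1.3862)  len=0.5827
  (v24,v28,v25) [--+] → (-0.538294, -1.5795, 1.3862)–(-1.27456, -1.27456, 1.3862)  len=0.7969
  (v25,v28,v29) [+-+] → (-0.538294, -1.5795, 1.3862)–(0, -1.8025, 1.3862)  len=0.5827
  (v28,v32,v29) [--+] → (0.736264, -1.49756, 1.3862)–(0, -1.8025, 1.3862)  len=0.7969
  (v29,v32,v33) [+-+] → (0.736264, -1.49756, 1.3862)–(1.27456, -1.27456, 1.3862)  len=0.5827
  (v32,v3,v33) [--+] → (1.5795, -0.538294, 1.3862)–(1.27456, -1.27456, 1.3862)  len=0.7969
  (v33,v3,v4) [+-+] → (1.5795, -0.538294, 1.3862)–(1.8025, 0, 1.3862)  len=0.5827

Chained into 1 loop(s):
  loop 1: 16 segments, perimeter = 11.0366
Total perimeter = 11.037


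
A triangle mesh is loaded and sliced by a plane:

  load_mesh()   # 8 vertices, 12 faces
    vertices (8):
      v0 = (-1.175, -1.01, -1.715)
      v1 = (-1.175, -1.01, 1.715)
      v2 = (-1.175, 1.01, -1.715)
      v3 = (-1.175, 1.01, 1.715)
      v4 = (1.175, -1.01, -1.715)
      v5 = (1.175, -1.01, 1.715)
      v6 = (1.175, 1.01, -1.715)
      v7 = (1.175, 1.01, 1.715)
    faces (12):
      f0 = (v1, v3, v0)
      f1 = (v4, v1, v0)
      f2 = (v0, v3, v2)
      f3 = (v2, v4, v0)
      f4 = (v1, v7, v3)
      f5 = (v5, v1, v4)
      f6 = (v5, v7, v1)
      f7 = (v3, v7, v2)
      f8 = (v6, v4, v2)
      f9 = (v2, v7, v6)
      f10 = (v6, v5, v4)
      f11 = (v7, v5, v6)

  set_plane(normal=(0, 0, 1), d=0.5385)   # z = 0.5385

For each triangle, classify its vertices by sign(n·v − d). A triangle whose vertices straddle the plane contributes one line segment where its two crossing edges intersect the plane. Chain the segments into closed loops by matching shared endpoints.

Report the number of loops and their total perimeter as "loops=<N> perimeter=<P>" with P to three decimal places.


loops=1 perimeter=8.740

Straddling triangles (8 of 12):
  (v1,v3,v0) [++-] → (-1.175, 0.317134, 0.5385)–(-1.175, -1.01, 0.5385)  len=1.3271
  (v4,v1,v0) [-+-] → (-0.368943, -1.01, 0.5385)–(-1.175, -1.01, 0.5385)  len=0.8061
  (v0,v3,v2) [-+-] → (-1.175, 0.317134, 0.5385)–(-1.175, 1.01, 0.5385)  len=0.6929
  (v5,v1,v4) [++-] → (-0.368943, -1.01, 0.5385)–(1.175, -1.01, 0.5385)  len=1.5439
  (v3,v7,v2) [++-] → (0.368943, 1.01, 0.5385)–(-1.175, 1.01, 0.5385)  len=1.5439
  (v2,v7,v6) [-+-] → (0.368943, 1.01, 0.5385)–(1.175, 1.01, 0.5385)  len=0.8061
  (v6,v5,v4) [-+-] → (1.175, -0.317134, 0.5385)–(1.175, -1.01, 0.5385)  len=0.6929
  (v7,v5,v6) [++-] → (1.175, -0.317134, 0.5385)–(1.175, 1.01, 0.5385)  len=1.3271

Chained into 1 loop(s):
  loop 1: 8 segments, perimeter = 8.7400
Total perimeter = 8.740


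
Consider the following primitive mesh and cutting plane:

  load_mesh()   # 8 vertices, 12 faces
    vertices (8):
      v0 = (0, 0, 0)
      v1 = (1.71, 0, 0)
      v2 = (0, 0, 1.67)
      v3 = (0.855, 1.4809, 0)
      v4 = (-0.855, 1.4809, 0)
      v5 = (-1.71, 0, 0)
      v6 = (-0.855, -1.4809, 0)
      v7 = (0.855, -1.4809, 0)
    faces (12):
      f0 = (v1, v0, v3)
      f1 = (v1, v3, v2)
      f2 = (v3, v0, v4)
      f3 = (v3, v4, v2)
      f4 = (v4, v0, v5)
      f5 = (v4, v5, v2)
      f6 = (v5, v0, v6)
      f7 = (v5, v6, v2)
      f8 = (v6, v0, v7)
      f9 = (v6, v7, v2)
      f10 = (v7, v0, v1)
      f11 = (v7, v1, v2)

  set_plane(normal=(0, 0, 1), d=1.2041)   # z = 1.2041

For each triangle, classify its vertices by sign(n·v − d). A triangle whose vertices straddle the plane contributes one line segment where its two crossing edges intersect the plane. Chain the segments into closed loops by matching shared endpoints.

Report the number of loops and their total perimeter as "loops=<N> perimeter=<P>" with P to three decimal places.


loops=1 perimeter=2.862

Straddling triangles (6 of 12):
  (v1,v3,v2) [--+] → (0.23853, 0.413144, 1.2041)–(0.477059, 0, 1.2041)  len=0.4771
  (v3,v4,v2) [--+] → (-0.23853, 0.413144, 1.2041)–(0.23853, 0.413144, 1.2041)  len=0.4771
  (v4,v5,v2) [--+] → (-0.477059, 0, 1.2041)–(-0.23853, 0.413144, 1.2041)  len=0.4771
  (v5,v6,v2) [--+] → (-0.23853, -0.413144, 1.2041)–(-0.477059, 0, 1.2041)  len=0.4771
  (v6,v7,v2) [--+] → (0.23853, -0.413144, 1.2041)–(-0.23853, -0.413144, 1.2041)  len=0.4771
  (v7,v1,v2) [--+] → (0.477059, 0, 1.2041)–(0.23853, -0.413144, 1.2041)  len=0.4771

Chained into 1 loop(s):
  loop 1: 6 segments, perimeter = 2.8624
Total perimeter = 2.862


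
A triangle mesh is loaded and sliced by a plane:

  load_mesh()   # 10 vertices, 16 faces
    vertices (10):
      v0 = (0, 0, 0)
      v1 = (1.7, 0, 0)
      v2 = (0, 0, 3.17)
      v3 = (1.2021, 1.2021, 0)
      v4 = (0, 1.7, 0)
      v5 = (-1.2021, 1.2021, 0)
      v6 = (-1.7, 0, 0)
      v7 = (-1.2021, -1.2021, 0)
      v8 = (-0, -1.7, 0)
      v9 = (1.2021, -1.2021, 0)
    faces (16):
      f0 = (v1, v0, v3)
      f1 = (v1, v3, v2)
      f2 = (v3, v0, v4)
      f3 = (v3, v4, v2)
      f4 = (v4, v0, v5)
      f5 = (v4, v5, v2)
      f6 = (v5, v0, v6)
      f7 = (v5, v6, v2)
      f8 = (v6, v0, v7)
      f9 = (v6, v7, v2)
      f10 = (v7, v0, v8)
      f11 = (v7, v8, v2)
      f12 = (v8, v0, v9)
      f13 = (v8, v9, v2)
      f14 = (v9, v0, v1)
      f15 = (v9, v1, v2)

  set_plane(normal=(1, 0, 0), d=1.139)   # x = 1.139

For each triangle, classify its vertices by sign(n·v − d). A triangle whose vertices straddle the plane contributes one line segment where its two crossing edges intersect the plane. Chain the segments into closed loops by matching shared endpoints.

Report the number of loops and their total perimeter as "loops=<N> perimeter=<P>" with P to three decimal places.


loops=1 perimeter=5.712

Straddling triangles (8 of 16):
  (v1,v0,v3) [+-+] → (1.139, 0, 0)–(1.139, 1.139, 0)  len=1.1390
  (v1,v3,v2) [++-] → (1.139, 1.139, 0.166398)–(1.139, 0, 1.0461)  len=1.4392
  (v3,v0,v4) [+--] → (1.139, 1.139, 0)–(1.139, 1.22824, 0)  len=0.0892
  (v3,v4,v2) [+--] → (1.139, 1.22824, 0)–(1.139, 1.139, 0.166398)  len=0.1888
  (v8,v0,v9) [--+] → (1.139, -1.139, 0)–(1.139, -1.22824, 0)  len=0.0892
  (v8,v9,v2) [-+-] → (1.139, -1.22824, 0)–(1.139, -1.139, 0.166398)  len=0.1888
  (v9,v0,v1) [+-+] → (1.139, -1.139, 0)–(1.139, 0, 0)  len=1.1390
  (v9,v1,v2) [++-] → (1.139, 0, 1.0461)–(1.139, -1.139, 0.166398)  len=1.4392

Chained into 1 loop(s):
  loop 1: 8 segments, perimeter = 5.7124
Total perimeter = 5.712


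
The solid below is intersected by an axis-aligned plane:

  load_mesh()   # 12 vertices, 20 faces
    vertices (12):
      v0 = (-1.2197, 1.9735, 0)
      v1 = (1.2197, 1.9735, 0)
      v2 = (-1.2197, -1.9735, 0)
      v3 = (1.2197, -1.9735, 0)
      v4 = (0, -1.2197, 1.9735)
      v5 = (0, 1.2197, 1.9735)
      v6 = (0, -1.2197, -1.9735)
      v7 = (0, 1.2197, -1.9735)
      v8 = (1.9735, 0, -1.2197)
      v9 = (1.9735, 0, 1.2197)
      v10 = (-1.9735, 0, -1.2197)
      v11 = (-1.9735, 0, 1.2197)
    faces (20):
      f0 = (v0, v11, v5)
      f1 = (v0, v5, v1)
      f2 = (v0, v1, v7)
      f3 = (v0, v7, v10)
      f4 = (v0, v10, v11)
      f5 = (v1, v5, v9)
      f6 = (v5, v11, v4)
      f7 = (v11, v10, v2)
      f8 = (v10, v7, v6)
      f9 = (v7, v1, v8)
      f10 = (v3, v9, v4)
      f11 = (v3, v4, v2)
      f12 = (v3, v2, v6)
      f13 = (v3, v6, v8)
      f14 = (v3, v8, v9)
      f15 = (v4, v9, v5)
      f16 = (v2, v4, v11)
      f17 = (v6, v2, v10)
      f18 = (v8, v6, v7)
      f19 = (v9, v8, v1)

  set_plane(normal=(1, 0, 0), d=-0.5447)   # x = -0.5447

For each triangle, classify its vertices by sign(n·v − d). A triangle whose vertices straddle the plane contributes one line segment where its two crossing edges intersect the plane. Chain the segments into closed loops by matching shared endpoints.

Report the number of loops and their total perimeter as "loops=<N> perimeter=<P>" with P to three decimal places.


Straddling triangles (10 of 20):
  (v0,v11,v5) [--+] → (-0.5447, 0.883054, 1.76545)–(-0.5447, 1.55634, 1.09216)  len=0.9522
  (v0,v5,v1) [-++] → (-0.5447, 1.55634, 1.09216)–(-0.5447, 1.9735, 0)  len=1.1691
  (v0,v1,v7) [-++] → (-0.5447, 1.9735, 0)–(-0.5447, 1.55634, -1.09216)  len=1.1691
  (v0,v7,v10) [-+-] → (-0.5447, 1.55634, -1.09216)–(-0.5447, 0.883054, -1.76545)  len=0.9522
  (v5,v11,v4) [+-+] → (-0.5447, 0.883054, 1.76545)–(-0.5447, -0.883054, 1.76545)  len=1.7661
  (v10,v7,v6) [-++] → (-0.5447, 0.883054, -1.76545)–(-0.5447, -0.883054, -1.76545)  len=1.7661
  (v3,v4,v2) [++-] → (-0.5447, -1.55634, 1.09216)–(-0.5447, -1.9735, 0)  len=1.1691
  (v3,v2,v6) [+-+] → (-0.5447, -1.9735, 0)–(-0.5447, -1.55634, -1.09216)  len=1.1691
  (v2,v4,v11) [-+-] → (-0.5447, -1.55634, 1.09216)–(-0.5447, -0.883054, 1.76545)  len=0.9522
  (v6,v2,v10) [+--] → (-0.5447, -1.55634, -1.09216)–(-0.5447, -0.883054, -1.76545)  len=0.9522

Chained into 1 loop(s):
  loop 1: 10 segments, perimeter = 12.0174
Total perimeter = 12.017

loops=1 perimeter=12.017


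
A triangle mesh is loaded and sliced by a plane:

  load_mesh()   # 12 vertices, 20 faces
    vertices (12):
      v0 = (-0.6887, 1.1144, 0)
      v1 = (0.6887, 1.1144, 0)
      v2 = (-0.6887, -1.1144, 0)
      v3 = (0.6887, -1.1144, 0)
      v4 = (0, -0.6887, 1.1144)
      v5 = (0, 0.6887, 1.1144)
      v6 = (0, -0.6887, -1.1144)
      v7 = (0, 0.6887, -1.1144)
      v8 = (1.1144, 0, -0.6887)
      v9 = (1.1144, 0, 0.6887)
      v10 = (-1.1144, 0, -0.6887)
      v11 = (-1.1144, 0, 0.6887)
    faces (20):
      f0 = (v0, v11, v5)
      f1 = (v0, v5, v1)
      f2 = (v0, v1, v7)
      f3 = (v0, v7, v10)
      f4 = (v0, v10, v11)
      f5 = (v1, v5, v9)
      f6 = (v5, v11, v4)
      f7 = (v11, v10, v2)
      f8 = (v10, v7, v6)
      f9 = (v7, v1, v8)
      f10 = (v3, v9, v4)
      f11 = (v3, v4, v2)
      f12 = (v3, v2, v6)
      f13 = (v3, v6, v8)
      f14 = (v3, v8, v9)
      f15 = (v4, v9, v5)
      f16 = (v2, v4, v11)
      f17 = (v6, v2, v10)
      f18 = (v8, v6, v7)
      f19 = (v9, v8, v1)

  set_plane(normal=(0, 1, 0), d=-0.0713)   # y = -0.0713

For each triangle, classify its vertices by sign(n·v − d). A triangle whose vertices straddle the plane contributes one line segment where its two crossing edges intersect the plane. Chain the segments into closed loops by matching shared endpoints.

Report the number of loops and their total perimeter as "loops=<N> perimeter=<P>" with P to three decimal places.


loops=1 perimeter=7.355

Straddling triangles (10 of 20):
  (v5,v11,v4) [++-] → (-0.999028, -0.0713, 0.732772)–(0, -0.0713, 1.1144)  len=1.0694
  (v11,v10,v2) [++-] → (-1.08716, -0.0713, -0.644637)–(-1.08716, -0.0713, 0.644637)  len=1.2893
  (v10,v7,v6) [++-] → (0, -0.0713, -1.1144)–(-0.999028, -0.0713, -0.732772)  len=1.0694
  (v3,v9,v4) [-+-] → (1.08716, -0.0713, 0.644637)–(0.999028, -0.0713, 0.732772)  len=0.1246
  (v3,v6,v8) [--+] → (0.999028, -0.0713, -0.732772)–(1.08716, -0.0713, -0.644637)  len=0.1246
  (v3,v8,v9) [-++] → (1.08716, -0.0713, -0.644637)–(1.08716, -0.0713, 0.644637)  len=1.2893
  (v4,v9,v5) [-++] → (0.999028, -0.0713, 0.732772)–(0, -0.0713, 1.1144)  len=1.0694
  (v2,v4,v11) [--+] → (-0.999028, -0.0713, 0.732772)–(-1.08716, -0.0713, 0.644637)  len=0.1246
  (v6,v2,v10) [--+] → (-1.08716, -0.0713, -0.644637)–(-0.999028, -0.0713, -0.732772)  len=0.1246
  (v8,v6,v7) [+-+] → (0.999028, -0.0713, -0.732772)–(0, -0.0713, -1.1144)  len=1.0694

Chained into 1 loop(s):
  loop 1: 10 segments, perimeter = 7.3549
Total perimeter = 7.355


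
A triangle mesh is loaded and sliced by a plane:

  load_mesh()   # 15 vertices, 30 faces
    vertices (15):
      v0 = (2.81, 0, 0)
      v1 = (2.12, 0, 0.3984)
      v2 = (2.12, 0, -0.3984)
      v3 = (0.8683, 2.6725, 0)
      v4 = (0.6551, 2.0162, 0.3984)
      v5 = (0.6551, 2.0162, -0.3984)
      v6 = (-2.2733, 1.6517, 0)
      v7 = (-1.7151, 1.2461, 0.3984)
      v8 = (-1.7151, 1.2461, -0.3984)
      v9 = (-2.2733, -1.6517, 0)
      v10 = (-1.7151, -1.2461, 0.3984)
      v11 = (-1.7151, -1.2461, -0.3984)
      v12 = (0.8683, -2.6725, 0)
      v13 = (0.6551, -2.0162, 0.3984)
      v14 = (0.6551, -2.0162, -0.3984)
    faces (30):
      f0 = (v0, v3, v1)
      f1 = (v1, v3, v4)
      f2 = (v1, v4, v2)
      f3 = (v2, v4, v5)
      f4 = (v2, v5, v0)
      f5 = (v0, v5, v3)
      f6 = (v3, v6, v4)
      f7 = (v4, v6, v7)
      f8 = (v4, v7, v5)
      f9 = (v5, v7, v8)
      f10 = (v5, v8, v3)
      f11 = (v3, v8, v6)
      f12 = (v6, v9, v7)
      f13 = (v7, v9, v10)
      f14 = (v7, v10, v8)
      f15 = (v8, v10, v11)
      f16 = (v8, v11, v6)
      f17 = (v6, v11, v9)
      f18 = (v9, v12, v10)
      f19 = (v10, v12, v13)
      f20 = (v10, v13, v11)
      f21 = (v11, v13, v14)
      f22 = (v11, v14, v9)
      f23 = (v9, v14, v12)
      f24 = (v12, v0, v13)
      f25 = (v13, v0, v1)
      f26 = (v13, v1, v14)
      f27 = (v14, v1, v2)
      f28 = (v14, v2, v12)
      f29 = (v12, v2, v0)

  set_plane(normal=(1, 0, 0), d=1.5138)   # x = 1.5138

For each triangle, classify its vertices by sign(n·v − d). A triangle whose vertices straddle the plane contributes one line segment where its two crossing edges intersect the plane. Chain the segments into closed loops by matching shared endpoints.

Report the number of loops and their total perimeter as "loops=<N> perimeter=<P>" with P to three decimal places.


loops=2 perimeter=5.713

Straddling triangles (12 of 30):
  (v0,v3,v1) [+-+] → (1.5138, 1.78405, 0)–(1.5138, 1.2943, 0.205454)  len=0.5311
  (v1,v3,v4) [+--] → (1.5138, 1.2943, 0.205454)–(1.5138, 0.834337, 0.3984)  len=0.4988
  (v1,v4,v2) [+-+] → (1.5138, 0.834337, 0.3984)–(1.5138, 0.834337, -0.0686709)  len=0.4671
  (v2,v4,v5) [+--] → (1.5138, 0.834337, -0.0686709)–(1.5138, 0.834337, -0.3984)  len=0.3297
  (v2,v5,v0) [+-+] → (1.5138, 0.834337, -0.3984)–(1.5138, 1.21277, -0.239643)  len=0.4104
  (v0,v5,v3) [+--] → (1.5138, 1.21277, -0.239643)–(1.5138, 1.78405, 0)  len=0.6195
  (v12,v0,v13) [-+-] → (1.5138, -1.78405, 0)–(1.5138, -1.21277, 0.239643)  len=0.6195
  (v13,v0,v1) [-++] → (1.5138, -1.21277, 0.239643)–(1.5138, -0.834337, 0.3984)  len=0.4104
  (v13,v1,v14) [-+-] → (1.5138, -0.834337, 0.3984)–(1.5138, -0.834337, 0.0686709)  len=0.3297
  (v14,v1,v2) [-++] → (1.5138, -0.834337, 0.0686709)–(1.5138, -0.834337, -0.3984)  len=0.4671
  (v14,v2,v12) [-+-] → (1.5138, -0.834337, -0.3984)–(1.5138, -1.2943, -0.205454)  len=0.4988
  (v12,v2,v0) [-++] → (1.5138, -1.2943, -0.205454)–(1.5138, -1.78405, 0)  len=0.5311

Chained into 2 loop(s):
  loop 1: 6 segments, perimeter = 2.8566
  loop 2: 6 segments, perimeter = 2.8566
Total perimeter = 5.713


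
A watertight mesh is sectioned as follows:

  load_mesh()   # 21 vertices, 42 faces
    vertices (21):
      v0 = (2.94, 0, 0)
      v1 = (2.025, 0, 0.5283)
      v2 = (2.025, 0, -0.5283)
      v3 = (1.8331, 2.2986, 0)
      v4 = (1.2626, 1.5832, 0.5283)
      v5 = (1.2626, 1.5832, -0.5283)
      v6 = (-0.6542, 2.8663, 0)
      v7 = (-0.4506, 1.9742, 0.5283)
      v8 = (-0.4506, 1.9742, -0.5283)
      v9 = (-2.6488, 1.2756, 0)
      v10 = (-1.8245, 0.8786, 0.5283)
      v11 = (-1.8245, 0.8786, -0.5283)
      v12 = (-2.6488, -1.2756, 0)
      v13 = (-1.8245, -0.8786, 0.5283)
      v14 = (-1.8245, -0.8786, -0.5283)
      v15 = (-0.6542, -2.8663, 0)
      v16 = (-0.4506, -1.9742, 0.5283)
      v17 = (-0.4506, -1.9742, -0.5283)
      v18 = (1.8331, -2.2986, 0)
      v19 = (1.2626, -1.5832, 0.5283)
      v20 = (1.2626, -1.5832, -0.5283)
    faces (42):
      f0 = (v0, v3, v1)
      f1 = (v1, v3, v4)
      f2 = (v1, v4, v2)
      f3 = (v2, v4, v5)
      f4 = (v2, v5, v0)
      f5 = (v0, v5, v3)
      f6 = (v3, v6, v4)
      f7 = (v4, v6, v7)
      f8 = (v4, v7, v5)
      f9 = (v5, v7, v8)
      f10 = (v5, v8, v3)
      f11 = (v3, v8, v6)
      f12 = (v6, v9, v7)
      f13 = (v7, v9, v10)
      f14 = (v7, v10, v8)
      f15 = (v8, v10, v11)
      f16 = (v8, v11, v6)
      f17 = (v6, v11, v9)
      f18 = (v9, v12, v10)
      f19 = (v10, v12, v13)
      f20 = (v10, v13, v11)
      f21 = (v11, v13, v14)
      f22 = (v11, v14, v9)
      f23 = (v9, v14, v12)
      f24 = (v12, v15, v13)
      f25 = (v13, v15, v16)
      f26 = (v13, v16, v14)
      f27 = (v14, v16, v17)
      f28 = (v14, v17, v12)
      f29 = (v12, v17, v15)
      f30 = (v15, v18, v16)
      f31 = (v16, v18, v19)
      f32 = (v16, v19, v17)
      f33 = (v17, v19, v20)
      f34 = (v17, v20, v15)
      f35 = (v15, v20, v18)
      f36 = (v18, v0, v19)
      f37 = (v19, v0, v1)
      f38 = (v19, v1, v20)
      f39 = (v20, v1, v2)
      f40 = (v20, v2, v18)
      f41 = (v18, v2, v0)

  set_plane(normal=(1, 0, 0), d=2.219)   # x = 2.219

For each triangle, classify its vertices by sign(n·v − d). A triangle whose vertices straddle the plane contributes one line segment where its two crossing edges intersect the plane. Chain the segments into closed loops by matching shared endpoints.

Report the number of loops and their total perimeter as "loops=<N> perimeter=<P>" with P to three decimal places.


Straddling triangles (6 of 42):
  (v0,v3,v1) [+--] → (2.219, 1.49724, 0)–(2.219, 0, 0.416289)  len=1.5540
  (v2,v5,v0) [--+] → (2.219, 0.68051, -0.22708)–(2.219, 0, -0.416289)  len=0.7063
  (v0,v5,v3) [+--] → (2.219, 0.68051, -0.22708)–(2.219, 1.49724, 0)  len=0.8477
  (v18,v0,v19) [-+-] → (2.219, -1.49724, 0)–(2.219, -0.68051, 0.22708)  len=0.8477
  (v19,v0,v1) [-+-] → (2.219, -0.68051, 0.22708)–(2.219, 0, 0.416289)  len=0.7063
  (v18,v2,v0) [--+] → (2.219, 0, -0.416289)–(2.219, -1.49724, 0)  len=1.5540

Chained into 1 loop(s):
  loop 1: 6 segments, perimeter = 6.2161
Total perimeter = 6.216

loops=1 perimeter=6.216
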